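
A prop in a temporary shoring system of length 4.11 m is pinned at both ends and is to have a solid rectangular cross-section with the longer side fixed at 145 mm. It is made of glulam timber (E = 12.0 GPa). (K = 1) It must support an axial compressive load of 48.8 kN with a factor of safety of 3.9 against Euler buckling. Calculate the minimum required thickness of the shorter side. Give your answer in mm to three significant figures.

Required P_cr = n·P = 3.9 × 48.8 = 190.3 kN
L_e = K·L = 1 × 4.11 = 4.110 m
Required I = P_cr·L_e²/(π²E) = 1.903×10^5 × 4.110² / (π² × 1.20×10^10) = 2.714×10^-5 m⁴
I_req = 2.714×10^7 mm⁴
Rectangle, weak axis: I_min = h·b³/12 with h = 145 mm fixed  ⇒  b = (12I/h)^(1/3) = 131 mm

b ≈ 131 mm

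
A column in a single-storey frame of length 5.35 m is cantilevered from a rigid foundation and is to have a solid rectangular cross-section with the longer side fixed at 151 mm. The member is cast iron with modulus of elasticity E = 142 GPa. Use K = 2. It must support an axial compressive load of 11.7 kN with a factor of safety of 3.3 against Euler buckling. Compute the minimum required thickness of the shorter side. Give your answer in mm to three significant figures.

b ≈ 63.1 mm

Required P_cr = n·P = 3.3 × 11.7 = 38.61 kN
L_e = K·L = 2 × 5.35 = 10.70 m
Required I = P_cr·L_e²/(π²E) = 3.861×10^4 × 10.70² / (π² × 1.42×10^11) = 3.154×10^-6 m⁴
I_req = 3.154×10^6 mm⁴
Rectangle, weak axis: I_min = h·b³/12 with h = 151 mm fixed  ⇒  b = (12I/h)^(1/3) = 63.1 mm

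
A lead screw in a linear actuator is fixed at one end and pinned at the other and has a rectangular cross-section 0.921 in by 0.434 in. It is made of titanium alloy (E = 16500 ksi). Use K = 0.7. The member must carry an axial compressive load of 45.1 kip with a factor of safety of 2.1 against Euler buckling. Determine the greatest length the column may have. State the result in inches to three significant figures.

Buckling occurs about the weak axis: I_min = h·b³/12 with b = 0.434 in (the shorter side).
I_min = 0.921×0.434³/12 = 6.274×10^-3 in⁴
Required critical load P_cr = n·P = 2.1 × 45.1 = 94.71 kip = 9.471×10^4 lb
From P_cr = π²EI/(K·L)²:  L = (1/K)·√(π²EI/P_cr) = (1/0.7)·√(π²×1.65×10^7×6.274×10^-3/9.471×10^4)
L = 4.69 in

L_max ≈ 4.69 in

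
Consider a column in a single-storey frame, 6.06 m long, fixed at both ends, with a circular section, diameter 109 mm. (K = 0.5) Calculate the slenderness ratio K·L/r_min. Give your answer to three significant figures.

For a solid circle r = d/4 = 109/4 = 27.25 mm
L_e = K·L = 0.5 × 6.06 m = 3.030 m = 3030.0 mm
λ = L_e / r_min = 3030.0 / 27.25 = 111

λ ≈ 111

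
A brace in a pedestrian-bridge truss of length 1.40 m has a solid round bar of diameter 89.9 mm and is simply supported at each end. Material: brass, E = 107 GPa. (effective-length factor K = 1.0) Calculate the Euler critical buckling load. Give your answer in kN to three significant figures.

I = πd⁴/64 = π×89.9⁴/64 = 3.206×10^6 mm⁴
I = 3.206×10^6 mm⁴ = 3.206×10^-6 m⁴
Effective length L_e = K·L = 1 × 1.40 = 1.400 m
P_cr = π²EI / L_e² = π² × 107×10⁹ × 3.206×10^-6 / 1.400² = 1.728×10^6 N

P_cr ≈ 1730 kN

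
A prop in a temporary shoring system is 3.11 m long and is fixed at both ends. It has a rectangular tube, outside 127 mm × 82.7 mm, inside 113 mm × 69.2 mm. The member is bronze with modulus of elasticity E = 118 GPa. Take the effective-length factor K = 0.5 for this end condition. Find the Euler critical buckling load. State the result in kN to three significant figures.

P_cr ≈ 1380 kN

Weak-axis I_min = (h_o·b_o³ − h_i·b_i³)/12 with b_o = 82.7, b_i = 69.20 mm (shorter outer/inner sides).
I_min = (127×82.7³ − 113.0×69.20³)/12 = 2.866×10^6 mm⁴
I = 2.866×10^6 mm⁴ = 2.866×10^-6 m⁴
Effective length L_e = K·L = 0.5 × 3.11 = 1.555 m
P_cr = π²EI / L_e² = π² × 118×10⁹ × 2.866×10^-6 / 1.555² = 1.380×10^6 N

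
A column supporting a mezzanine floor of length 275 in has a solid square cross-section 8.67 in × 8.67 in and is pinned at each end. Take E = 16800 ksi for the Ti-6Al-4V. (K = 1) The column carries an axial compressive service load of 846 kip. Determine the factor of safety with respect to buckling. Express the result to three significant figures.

n ≈ 1.22

I = a⁴/12 = 8.67⁴/12 = 470.9 in⁴
Effective length L_e = K·L = 1 × 275 = 275.0 in
P_cr = π²EI / L_e² = π² × 16800×10³ × 470.9 / 275.0² = 1.032×10^6 lb
Factor of safety n = P_cr / P = 1032.4 / 846 = 1.22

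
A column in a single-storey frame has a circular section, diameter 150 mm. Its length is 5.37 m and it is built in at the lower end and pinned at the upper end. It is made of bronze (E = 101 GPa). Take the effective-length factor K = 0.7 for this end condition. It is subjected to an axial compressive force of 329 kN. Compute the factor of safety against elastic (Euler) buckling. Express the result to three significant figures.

n ≈ 5.33

I = πd⁴/64 = π×150⁴/64 = 2.485×10^7 mm⁴
I = 2.485×10^7 mm⁴ = 2.485×10^-5 m⁴
Effective length L_e = K·L = 0.7 × 5.37 = 3.759 m
P_cr = π²EI / L_e² = π² × 101×10⁹ × 2.485×10^-5 / 3.759² = 1.753×10^6 N
Factor of safety n = P_cr / P = 1753.1 / 329 = 5.33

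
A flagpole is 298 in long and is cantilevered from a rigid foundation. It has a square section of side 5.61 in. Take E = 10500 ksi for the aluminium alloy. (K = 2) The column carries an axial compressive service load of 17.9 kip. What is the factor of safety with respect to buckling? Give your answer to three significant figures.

n ≈ 1.35

I = a⁴/12 = 5.61⁴/12 = 82.54 in⁴
Effective length L_e = K·L = 2 × 298 = 596.0 in
P_cr = π²EI / L_e² = π² × 10500×10³ × 82.54 / 596.0² = 2.408×10^4 lb
Factor of safety n = P_cr / P = 24.081 / 17.9 = 1.35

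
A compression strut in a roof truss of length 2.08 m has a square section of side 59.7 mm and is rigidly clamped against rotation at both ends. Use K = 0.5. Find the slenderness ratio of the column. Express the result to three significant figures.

λ ≈ 60.3

I = a⁴/12 = 59.7⁴/12 = 1.059×10^6 mm⁴
A = 3.564×10^3 mm²;  r_min = √(I/A) = √(1.059×10^6/3.564×10^3) = 17.23 mm
L_e = K·L = 0.5 × 2.08 m = 1.040 m = 1040.0 mm
λ = L_e / r_min = 1040.0 / 17.23 = 60.3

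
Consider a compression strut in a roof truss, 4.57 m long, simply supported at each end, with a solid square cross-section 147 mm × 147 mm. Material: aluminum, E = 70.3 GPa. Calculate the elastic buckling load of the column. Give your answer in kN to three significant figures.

I = a⁴/12 = 147⁴/12 = 3.891×10^7 mm⁴
I = 3.891×10^7 mm⁴ = 3.891×10^-5 m⁴
Effective length L_e = K·L = 1 × 4.57 = 4.570 m
P_cr = π²EI / L_e² = π² × 70.3×10⁹ × 3.891×10^-5 / 4.570² = 1.293×10^6 N

P_cr ≈ 1290 kN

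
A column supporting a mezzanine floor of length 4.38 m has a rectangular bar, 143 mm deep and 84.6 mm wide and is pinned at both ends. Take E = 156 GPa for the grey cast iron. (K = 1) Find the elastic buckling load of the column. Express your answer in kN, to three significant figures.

Buckling occurs about the weak axis: I_min = h·b³/12 with b = 84.6 mm (the shorter side).
I_min = 143×84.6³/12 = 7.215×10^6 mm⁴
I = 7.215×10^6 mm⁴ = 7.215×10^-6 m⁴
Effective length L_e = K·L = 1 × 4.38 = 4.380 m
P_cr = π²EI / L_e² = π² × 156×10⁹ × 7.215×10^-6 / 4.380² = 5.791×10^5 N

P_cr ≈ 579 kN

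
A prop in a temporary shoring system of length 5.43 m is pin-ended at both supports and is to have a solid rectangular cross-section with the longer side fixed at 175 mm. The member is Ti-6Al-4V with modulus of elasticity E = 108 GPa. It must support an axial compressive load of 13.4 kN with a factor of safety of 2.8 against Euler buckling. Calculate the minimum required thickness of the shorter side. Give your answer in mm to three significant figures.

b ≈ 41.4 mm

Required P_cr = n·P = 2.8 × 13.4 = 37.52 kN
L_e = K·L = 1 × 5.43 = 5.430 m
Required I = P_cr·L_e²/(π²E) = 3.752×10^4 × 5.430² / (π² × 1.08×10^11) = 1.038×10^-6 m⁴
I_req = 1.038×10^6 mm⁴
Rectangle, weak axis: I_min = h·b³/12 with h = 175 mm fixed  ⇒  b = (12I/h)^(1/3) = 41.4 mm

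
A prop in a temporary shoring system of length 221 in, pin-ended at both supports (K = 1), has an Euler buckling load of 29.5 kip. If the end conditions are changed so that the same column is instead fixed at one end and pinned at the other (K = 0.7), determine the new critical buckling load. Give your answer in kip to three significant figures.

P_cr ≈ 60.2 kip

P_cr ∝ 1/K², so P_cr,new = P_cr,old × (K_old/K_new)² = 29.5 × (1/0.7)²
= 29.5 × 2.041 = 60.2 kip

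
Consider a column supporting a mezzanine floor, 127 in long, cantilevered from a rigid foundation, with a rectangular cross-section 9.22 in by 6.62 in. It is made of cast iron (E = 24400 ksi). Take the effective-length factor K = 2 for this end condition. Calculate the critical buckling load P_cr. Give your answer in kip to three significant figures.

Buckling occurs about the weak axis: I_min = h·b³/12 with b = 6.62 in (the shorter side).
I_min = 9.22×6.62³/12 = 222.9 in⁴
Effective length L_e = K·L = 2 × 127 = 254.0 in
P_cr = π²EI / L_e² = π² × 24400×10³ × 222.9 / 254.0² = 8.320×10^5 lb

P_cr ≈ 832 kip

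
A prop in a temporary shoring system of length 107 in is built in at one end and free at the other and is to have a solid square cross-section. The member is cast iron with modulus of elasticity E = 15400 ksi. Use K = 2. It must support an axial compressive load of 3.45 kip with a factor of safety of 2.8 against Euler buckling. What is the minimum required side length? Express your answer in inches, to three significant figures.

Required P_cr = n·P = 2.8 × 3.45 = 9.660 kip
L_e = K·L = 2 × 107 = 214.0 in
Required I = P_cr·L_e²/(π²E) = 9.660×10^3 × 214.0² / (π² × 1.54×10^7) = 2.911 in⁴
Solid square: I = a⁴/12  ⇒  a = (12I)^(1/4) = (12×2.911)^(1/4) = 2.43 in

a ≈ 2.43 in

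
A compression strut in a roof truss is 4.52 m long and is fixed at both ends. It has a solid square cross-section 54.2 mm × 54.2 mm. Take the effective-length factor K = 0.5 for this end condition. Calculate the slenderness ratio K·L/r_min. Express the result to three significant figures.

For a square r = a/√12 = 54.2/√12 = 15.65 mm
L_e = K·L = 0.5 × 4.52 m = 2.260 m = 2260.0 mm
λ = L_e / r_min = 2260.0 / 15.65 = 144

λ ≈ 144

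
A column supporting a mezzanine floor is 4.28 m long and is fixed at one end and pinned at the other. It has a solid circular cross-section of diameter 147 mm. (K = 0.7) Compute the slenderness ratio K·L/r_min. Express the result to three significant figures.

λ ≈ 81.5

For a solid circle r = d/4 = 147/4 = 36.75 mm
L_e = K·L = 0.7 × 4.28 m = 2.996 m = 2996.0 mm
λ = L_e / r_min = 2996.0 / 36.75 = 81.5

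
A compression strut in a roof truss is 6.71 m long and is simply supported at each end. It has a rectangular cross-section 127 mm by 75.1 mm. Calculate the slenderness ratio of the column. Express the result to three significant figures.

λ ≈ 310

Buckling occurs about the weak axis: I_min = h·b³/12 with b = 75.1 mm (the shorter side).
I_min = 127×75.1³/12 = 4.483×10^6 mm⁴
A = 9.538×10^3 mm²;  r_min = √(I/A) = √(4.483×10^6/9.538×10^3) = 21.68 mm
L_e = K·L = 1 × 6.71 m = 6.710 m = 6710.0 mm
λ = L_e / r_min = 6710.0 / 21.68 = 310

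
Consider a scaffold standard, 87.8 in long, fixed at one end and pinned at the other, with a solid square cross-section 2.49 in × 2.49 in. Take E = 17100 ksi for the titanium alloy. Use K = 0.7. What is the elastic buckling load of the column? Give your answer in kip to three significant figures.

I = a⁴/12 = 2.49⁴/12 = 3.203 in⁴
Effective length L_e = K·L = 0.7 × 87.8 = 61.46 in
P_cr = π²EI / L_e² = π² × 17100×10³ × 3.203 / 61.46² = 1.431×10^5 lb

P_cr ≈ 143 kip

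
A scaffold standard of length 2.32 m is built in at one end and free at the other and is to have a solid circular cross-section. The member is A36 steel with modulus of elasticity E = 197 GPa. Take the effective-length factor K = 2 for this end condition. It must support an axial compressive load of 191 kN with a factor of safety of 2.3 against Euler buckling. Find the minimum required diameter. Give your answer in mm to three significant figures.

Required P_cr = n·P = 2.3 × 191 = 439.3 kN
L_e = K·L = 2 × 2.32 = 4.640 m
Required I = P_cr·L_e²/(π²E) = 4.393×10^5 × 4.640² / (π² × 1.97×10^11) = 4.864×10^-6 m⁴
I_req = 4.864×10^6 mm⁴
Solid circle: I = πd⁴/64  ⇒  d = (64I/π)^(1/4) = (64×4.864×10^6/π)^(1/4) = 99.8 mm

d ≈ 99.8 mm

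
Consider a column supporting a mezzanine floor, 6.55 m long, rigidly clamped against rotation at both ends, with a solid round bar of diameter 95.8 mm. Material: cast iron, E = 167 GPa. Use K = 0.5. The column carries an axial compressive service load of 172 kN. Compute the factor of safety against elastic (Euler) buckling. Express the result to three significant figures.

I = πd⁴/64 = π×95.8⁴/64 = 4.135×10^6 mm⁴
I = 4.135×10^6 mm⁴ = 4.135×10^-6 m⁴
Effective length L_e = K·L = 0.5 × 6.55 = 3.275 m
P_cr = π²EI / L_e² = π² × 167×10⁹ × 4.135×10^-6 / 3.275² = 6.354×10^5 N
Factor of safety n = P_cr / P = 635.37 / 172 = 3.69

n ≈ 3.69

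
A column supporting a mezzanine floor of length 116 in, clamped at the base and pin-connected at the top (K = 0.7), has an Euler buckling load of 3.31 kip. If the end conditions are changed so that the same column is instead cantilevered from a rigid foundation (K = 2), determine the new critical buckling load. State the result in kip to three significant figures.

P_cr ∝ 1/K², so P_cr,new = P_cr,old × (K_old/K_new)² = 3.31 × (0.7/2)²
= 3.31 × 0.1225 = 0.405 kip

P_cr ≈ 0.405 kip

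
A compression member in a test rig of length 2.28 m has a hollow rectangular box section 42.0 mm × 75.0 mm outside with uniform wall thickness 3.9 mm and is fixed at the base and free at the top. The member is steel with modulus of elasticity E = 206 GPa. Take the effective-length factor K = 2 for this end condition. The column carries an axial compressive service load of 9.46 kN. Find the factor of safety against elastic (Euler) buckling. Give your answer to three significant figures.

Inner dimensions: h_i = 75.0 − 2×3.9 = 67.20 mm, b_i = 42.0 − 2×3.9 = 34.20 mm
Weak-axis I_min = (h_o·b_o³ − h_i·b_i³)/12 with b_o = 42.0, b_i = 34.20 mm (shorter outer/inner sides).
I_min = (75.0×42.0³ − 67.20×34.20³)/12 = 2.390×10^5 mm⁴
I = 2.390×10^5 mm⁴ = 2.390×10^-7 m⁴
Effective length L_e = K·L = 2 × 2.28 = 4.560 m
P_cr = π²EI / L_e² = π² × 206×10⁹ × 2.390×10^-7 / 4.560² = 2.337×10^4 N
Factor of safety n = P_cr / P = 23.373 / 9.46 = 2.47

n ≈ 2.47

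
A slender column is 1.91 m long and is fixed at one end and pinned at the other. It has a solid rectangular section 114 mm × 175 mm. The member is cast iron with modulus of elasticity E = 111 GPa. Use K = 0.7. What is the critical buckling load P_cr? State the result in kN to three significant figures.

Buckling occurs about the weak axis: I_min = h·b³/12 with b = 114 mm (the shorter side).
I_min = 175×114³/12 = 2.161×10^7 mm⁴
I = 2.161×10^7 mm⁴ = 2.161×10^-5 m⁴
Effective length L_e = K·L = 0.7 × 1.91 = 1.337 m
P_cr = π²EI / L_e² = π² × 111×10⁹ × 2.161×10^-5 / 1.337² = 1.324×10^7 N

P_cr ≈ 13200 kN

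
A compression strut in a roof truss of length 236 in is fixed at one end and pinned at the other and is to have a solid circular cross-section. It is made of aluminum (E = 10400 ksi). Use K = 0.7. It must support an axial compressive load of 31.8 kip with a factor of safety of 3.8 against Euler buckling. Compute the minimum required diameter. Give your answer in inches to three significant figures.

d ≈ 5.06 in

Required P_cr = n·P = 3.8 × 31.8 = 120.8 kip
L_e = K·L = 0.7 × 236 = 165.2 in
Required I = P_cr·L_e²/(π²E) = 1.208×10^5 × 165.2² / (π² × 1.04×10^7) = 32.13 in⁴
Solid circle: I = πd⁴/64  ⇒  d = (64I/π)^(1/4) = (64×32.13/π)^(1/4) = 5.06 in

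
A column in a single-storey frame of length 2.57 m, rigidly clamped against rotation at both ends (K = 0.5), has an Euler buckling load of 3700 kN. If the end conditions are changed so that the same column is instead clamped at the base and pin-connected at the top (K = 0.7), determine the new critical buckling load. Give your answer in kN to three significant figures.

P_cr ∝ 1/K², so P_cr,new = P_cr,old × (K_old/K_new)² = 3700 × (0.5/0.7)²
= 3700 × 0.5102 = 1890 kN

P_cr ≈ 1890 kN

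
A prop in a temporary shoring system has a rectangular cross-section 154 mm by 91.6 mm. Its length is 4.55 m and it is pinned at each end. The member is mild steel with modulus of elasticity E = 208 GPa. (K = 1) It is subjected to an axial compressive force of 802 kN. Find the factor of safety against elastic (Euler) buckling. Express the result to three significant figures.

n ≈ 1.22

Buckling occurs about the weak axis: I_min = h·b³/12 with b = 91.6 mm (the shorter side).
I_min = 154×91.6³/12 = 9.863×10^6 mm⁴
I = 9.863×10^6 mm⁴ = 9.863×10^-6 m⁴
Effective length L_e = K·L = 1 × 4.55 = 4.550 m
P_cr = π²EI / L_e² = π² × 208×10⁹ × 9.863×10^-6 / 4.550² = 9.781×10^5 N
Factor of safety n = P_cr / P = 978.06 / 802 = 1.22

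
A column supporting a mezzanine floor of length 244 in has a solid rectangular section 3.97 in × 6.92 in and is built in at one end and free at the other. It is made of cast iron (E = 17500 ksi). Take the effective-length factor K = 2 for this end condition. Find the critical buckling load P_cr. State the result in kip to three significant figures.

P_cr ≈ 26.2 kip

Buckling occurs about the weak axis: I_min = h·b³/12 with b = 3.97 in (the shorter side).
I_min = 6.92×3.97³/12 = 36.08 in⁴
Effective length L_e = K·L = 2 × 244 = 488.0 in
P_cr = π²EI / L_e² = π² × 17500×10³ × 36.08 / 488.0² = 2.617×10^4 lb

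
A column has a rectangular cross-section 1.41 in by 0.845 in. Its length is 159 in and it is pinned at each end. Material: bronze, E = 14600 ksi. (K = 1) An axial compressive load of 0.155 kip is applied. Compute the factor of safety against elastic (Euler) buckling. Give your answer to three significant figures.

Buckling occurs about the weak axis: I_min = h·b³/12 with b = 0.845 in (the shorter side).
I_min = 1.41×0.845³/12 = 7.089×10^-2 in⁴
Effective length L_e = K·L = 1 × 159 = 159.0 in
P_cr = π²EI / L_e² = π² × 14600×10³ × 7.089×10^-2 / 159.0² = 404.1 lb
Factor of safety n = P_cr / P = 0.40408 / 0.155 = 2.61

n ≈ 2.61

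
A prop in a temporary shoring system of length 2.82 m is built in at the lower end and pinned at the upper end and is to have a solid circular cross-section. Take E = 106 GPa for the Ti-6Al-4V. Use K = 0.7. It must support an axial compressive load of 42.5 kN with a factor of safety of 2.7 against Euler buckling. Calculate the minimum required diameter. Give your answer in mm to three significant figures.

d ≈ 54.3 mm

Required P_cr = n·P = 2.7 × 42.5 = 114.8 kN
L_e = K·L = 0.7 × 2.82 = 1.974 m
Required I = P_cr·L_e²/(π²E) = 1.148×10^5 × 1.974² / (π² × 1.06×10^11) = 4.274×10^-7 m⁴
I_req = 4.274×10^5 mm⁴
Solid circle: I = πd⁴/64  ⇒  d = (64I/π)^(1/4) = (64×4.274×10^5/π)^(1/4) = 54.3 mm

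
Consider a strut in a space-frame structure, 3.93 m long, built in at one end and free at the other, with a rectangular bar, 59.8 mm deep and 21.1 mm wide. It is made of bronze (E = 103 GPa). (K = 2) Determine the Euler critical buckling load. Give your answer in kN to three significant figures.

P_cr ≈ 0.770 kN

Buckling occurs about the weak axis: I_min = h·b³/12 with b = 21.1 mm (the shorter side).
I_min = 59.8×21.1³/12 = 4.681×10^4 mm⁴
I = 4.681×10^4 mm⁴ = 4.681×10^-8 m⁴
Effective length L_e = K·L = 2 × 3.93 = 7.860 m
P_cr = π²EI / L_e² = π² × 103×10⁹ × 4.681×10^-8 / 7.860² = 770.3 N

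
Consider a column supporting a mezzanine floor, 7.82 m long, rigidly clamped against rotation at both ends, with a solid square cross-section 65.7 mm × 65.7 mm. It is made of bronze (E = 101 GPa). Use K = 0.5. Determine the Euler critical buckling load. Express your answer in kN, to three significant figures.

I = a⁴/12 = 65.7⁴/12 = 1.553×10^6 mm⁴
I = 1.553×10^6 mm⁴ = 1.553×10^-6 m⁴
Effective length L_e = K·L = 0.5 × 7.82 = 3.910 m
P_cr = π²EI / L_e² = π² × 101×10⁹ × 1.553×10^-6 / 3.910² = 1.012×10^5 N

P_cr ≈ 101 kN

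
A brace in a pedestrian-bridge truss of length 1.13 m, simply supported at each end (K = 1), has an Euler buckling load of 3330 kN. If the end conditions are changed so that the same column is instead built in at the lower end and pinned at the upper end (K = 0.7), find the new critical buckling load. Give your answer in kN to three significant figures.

P_cr ∝ 1/K², so P_cr,new = P_cr,old × (K_old/K_new)² = 3330 × (1/0.7)²
= 3330 × 2.041 = 6800 kN

P_cr ≈ 6800 kN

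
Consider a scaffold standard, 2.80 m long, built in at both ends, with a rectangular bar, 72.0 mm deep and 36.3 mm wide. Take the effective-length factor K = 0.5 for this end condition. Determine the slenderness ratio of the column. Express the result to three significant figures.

λ ≈ 134

Buckling occurs about the weak axis: I_min = h·b³/12 with b = 36.3 mm (the shorter side).
I_min = 72.0×36.3³/12 = 2.870×10^5 mm⁴
A = 2.614×10^3 mm²;  r_min = √(I/A) = √(2.870×10^5/2.614×10^3) = 10.48 mm
L_e = K·L = 0.5 × 2.80 m = 1.400 m = 1400.0 mm
λ = L_e / r_min = 1400.0 / 10.48 = 134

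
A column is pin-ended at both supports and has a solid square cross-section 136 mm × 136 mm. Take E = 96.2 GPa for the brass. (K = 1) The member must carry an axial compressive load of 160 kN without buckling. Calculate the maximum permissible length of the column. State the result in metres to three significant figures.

I = a⁴/12 = 136⁴/12 = 2.851×10^7 mm⁴
I = 2.851×10^-5 m⁴
At the buckling limit P_cr = P = 1.600×10^5 N
From P_cr = π²EI/(K·L)²:  L = (1/K)·√(π²EI/P_cr) = (1/1)·√(π²×9.62×10^10×2.851×10^-5/1.600×10^5)
L = 13.0 m

L_max ≈ 13.0 m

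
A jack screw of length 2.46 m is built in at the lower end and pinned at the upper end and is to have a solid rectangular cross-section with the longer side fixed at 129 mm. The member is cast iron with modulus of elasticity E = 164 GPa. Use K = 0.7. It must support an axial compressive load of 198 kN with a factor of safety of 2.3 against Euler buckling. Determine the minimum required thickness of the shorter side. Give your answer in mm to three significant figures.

b ≈ 42.7 mm

Required P_cr = n·P = 2.3 × 198 = 455.4 kN
L_e = K·L = 0.7 × 2.46 = 1.722 m
Required I = P_cr·L_e²/(π²E) = 4.554×10^5 × 1.722² / (π² × 1.64×10^11) = 8.343×10^-7 m⁴
I_req = 8.343×10^5 mm⁴
Rectangle, weak axis: I_min = h·b³/12 with h = 129 mm fixed  ⇒  b = (12I/h)^(1/3) = 42.7 mm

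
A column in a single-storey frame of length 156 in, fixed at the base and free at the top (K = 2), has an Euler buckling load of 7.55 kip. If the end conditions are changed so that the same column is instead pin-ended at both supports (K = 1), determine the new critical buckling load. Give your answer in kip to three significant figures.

P_cr ∝ 1/K², so P_cr,new = P_cr,old × (K_old/K_new)² = 7.55 × (2/1)²
= 7.55 × 4.000 = 30.2 kip

P_cr ≈ 30.2 kip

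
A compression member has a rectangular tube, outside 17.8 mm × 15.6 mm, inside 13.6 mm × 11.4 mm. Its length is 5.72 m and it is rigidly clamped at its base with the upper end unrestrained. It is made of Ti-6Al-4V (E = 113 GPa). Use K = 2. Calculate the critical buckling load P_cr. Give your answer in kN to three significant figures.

P_cr ≈ 0.0337 kN

Weak-axis I_min = (h_o·b_o³ − h_i·b_i³)/12 with b_o = 15.6, b_i = 11.40 mm (shorter outer/inner sides).
I_min = (17.8×15.6³ − 13.60×11.40³)/12 = 3.952×10^3 mm⁴
I = 3.952×10^3 mm⁴ = 3.952×10^-9 m⁴
Effective length L_e = K·L = 2 × 5.72 = 11.44 m
P_cr = π²EI / L_e² = π² × 113×10⁹ × 3.952×10^-9 / 11.44² = 33.68 N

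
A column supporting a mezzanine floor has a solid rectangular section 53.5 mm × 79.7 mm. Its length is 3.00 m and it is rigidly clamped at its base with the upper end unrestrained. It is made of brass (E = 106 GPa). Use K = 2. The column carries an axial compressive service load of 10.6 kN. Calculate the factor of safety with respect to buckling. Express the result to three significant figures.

Buckling occurs about the weak axis: I_min = h·b³/12 with b = 53.5 mm (the shorter side).
I_min = 79.7×53.5³/12 = 1.017×10^6 mm⁴
I = 1.017×10^6 mm⁴ = 1.017×10^-6 m⁴
Effective length L_e = K·L = 2 × 3.00 = 6.000 m
P_cr = π²EI / L_e² = π² × 106×10⁹ × 1.017×10^-6 / 6.000² = 2.956×10^4 N
Factor of safety n = P_cr / P = 29.556 / 10.6 = 2.79

n ≈ 2.79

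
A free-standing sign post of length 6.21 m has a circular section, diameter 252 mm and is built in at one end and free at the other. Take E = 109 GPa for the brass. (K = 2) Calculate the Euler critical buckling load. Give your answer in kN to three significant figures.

I = πd⁴/64 = π×252⁴/64 = 1.980×10^8 mm⁴
I = 1.980×10^8 mm⁴ = 1.980×10^-4 m⁴
Effective length L_e = K·L = 2 × 6.21 = 12.42 m
P_cr = π²EI / L_e² = π² × 109×10⁹ × 1.980×10^-4 / 12.42² = 1.381×10^6 N

P_cr ≈ 1380 kN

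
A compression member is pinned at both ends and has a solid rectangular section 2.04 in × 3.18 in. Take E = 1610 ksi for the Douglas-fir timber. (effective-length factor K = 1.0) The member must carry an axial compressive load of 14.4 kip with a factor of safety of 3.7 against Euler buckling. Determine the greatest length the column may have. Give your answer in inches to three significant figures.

Buckling occurs about the weak axis: I_min = h·b³/12 with b = 2.04 in (the shorter side).
I_min = 3.18×2.04³/12 = 2.250 in⁴
Required critical load P_cr = n·P = 3.7 × 14.4 = 53.28 kip = 5.328×10^4 lb
From P_cr = π²EI/(K·L)²:  L = (1/K)·√(π²EI/P_cr) = (1/1)·√(π²×1.61×10^6×2.250/5.328×10^4)
L = 25.9 in

L_max ≈ 25.9 in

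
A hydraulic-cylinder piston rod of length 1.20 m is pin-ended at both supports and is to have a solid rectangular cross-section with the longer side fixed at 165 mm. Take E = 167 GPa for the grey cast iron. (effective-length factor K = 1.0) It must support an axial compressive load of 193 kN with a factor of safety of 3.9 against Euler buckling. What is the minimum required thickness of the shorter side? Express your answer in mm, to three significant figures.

b ≈ 36.3 mm

Required P_cr = n·P = 3.9 × 193 = 752.7 kN
L_e = K·L = 1 × 1.20 = 1.200 m
Required I = P_cr·L_e²/(π²E) = 7.527×10^5 × 1.200² / (π² × 1.67×10^11) = 6.576×10^-7 m⁴
I_req = 6.576×10^5 mm⁴
Rectangle, weak axis: I_min = h·b³/12 with h = 165 mm fixed  ⇒  b = (12I/h)^(1/3) = 36.3 mm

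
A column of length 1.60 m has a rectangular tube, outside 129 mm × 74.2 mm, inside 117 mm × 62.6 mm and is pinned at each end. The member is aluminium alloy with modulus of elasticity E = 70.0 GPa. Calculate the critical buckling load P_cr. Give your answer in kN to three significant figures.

Weak-axis I_min = (h_o·b_o³ − h_i·b_i³)/12 with b_o = 74.2, b_i = 62.60 mm (shorter outer/inner sides).
I_min = (129×74.2³ − 117.0×62.60³)/12 = 2.000×10^6 mm⁴
I = 2.000×10^6 mm⁴ = 2.000×10^-6 m⁴
Effective length L_e = K·L = 1 × 1.60 = 1.600 m
P_cr = π²EI / L_e² = π² × 70.0×10⁹ × 2.000×10^-6 / 1.600² = 5.397×10^5 N

P_cr ≈ 540 kN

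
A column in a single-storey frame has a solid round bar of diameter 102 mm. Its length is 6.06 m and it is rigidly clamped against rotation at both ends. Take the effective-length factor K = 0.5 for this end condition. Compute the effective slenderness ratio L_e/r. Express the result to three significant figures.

λ ≈ 119

For a solid circle r = d/4 = 102/4 = 25.50 mm
L_e = K·L = 0.5 × 6.06 m = 3.030 m = 3030.0 mm
λ = L_e / r_min = 3030.0 / 25.50 = 119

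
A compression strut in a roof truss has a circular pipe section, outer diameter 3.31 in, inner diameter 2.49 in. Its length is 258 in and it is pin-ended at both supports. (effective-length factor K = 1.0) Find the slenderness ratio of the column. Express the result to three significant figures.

λ ≈ 249

d_o = 3.31 in, d_i = 2.49 in
I = π(d_o⁴ − d_i⁴)/64 = π(3.31⁴ − 2.490⁴)/64 = 4.005 in⁴
A = 3.735 in²;  r_min = √(I/A) = √(4.005/3.735) = 1.036 in
L_e = K·L = 1 × 258 = 258.0 in
λ = L_e / r_min = 258.00 / 1.036 = 249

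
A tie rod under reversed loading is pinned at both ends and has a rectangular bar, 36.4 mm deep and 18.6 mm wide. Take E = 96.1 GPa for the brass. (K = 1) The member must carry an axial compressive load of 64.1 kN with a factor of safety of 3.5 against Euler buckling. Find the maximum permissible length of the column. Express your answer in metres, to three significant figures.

L_max ≈ 0.287 m

Buckling occurs about the weak axis: I_min = h·b³/12 with b = 18.6 mm (the shorter side).
I_min = 36.4×18.6³/12 = 1.952×10^4 mm⁴
I = 1.952×10^-8 m⁴
Required critical load P_cr = n·P = 3.5 × 64.1 = 224.3 kN = 2.243×10^5 N
From P_cr = π²EI/(K·L)²:  L = (1/K)·√(π²EI/P_cr) = (1/1)·√(π²×9.61×10^10×1.952×10^-8/2.243×10^5)
L = 0.287 m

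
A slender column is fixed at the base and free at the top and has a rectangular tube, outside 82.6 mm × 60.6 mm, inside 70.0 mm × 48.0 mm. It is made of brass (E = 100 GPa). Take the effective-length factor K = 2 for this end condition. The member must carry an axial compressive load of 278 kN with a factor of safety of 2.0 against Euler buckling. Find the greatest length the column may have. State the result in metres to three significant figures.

Weak-axis I_min = (h_o·b_o³ − h_i·b_i³)/12 with b_o = 60.6, b_i = 48.00 mm (shorter outer/inner sides).
I_min = (82.6×60.6³ − 70.00×48.00³)/12 = 8.867×10^5 mm⁴
I = 8.867×10^-7 m⁴
Required critical load P_cr = n·P = 2.0 × 278 = 556.0 kN = 5.560×10^5 N
From P_cr = π²EI/(K·L)²:  L = (1/K)·√(π²EI/P_cr) = (1/2)·√(π²×1.00×10^11×8.867×10^-7/5.560×10^5)
L = 0.627 m

L_max ≈ 0.627 m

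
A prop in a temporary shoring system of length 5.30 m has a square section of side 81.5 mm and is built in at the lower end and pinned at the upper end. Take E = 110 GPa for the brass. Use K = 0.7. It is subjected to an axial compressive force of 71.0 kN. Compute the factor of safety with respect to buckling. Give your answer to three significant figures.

I = a⁴/12 = 81.5⁴/12 = 3.677×10^6 mm⁴
I = 3.677×10^6 mm⁴ = 3.677×10^-6 m⁴
Effective length L_e = K·L = 0.7 × 5.30 = 3.710 m
P_cr = π²EI / L_e² = π² × 110×10⁹ × 3.677×10^-6 / 3.710² = 2.900×10^5 N
Factor of safety n = P_cr / P = 290.00 / 71.0 = 4.08

n ≈ 4.08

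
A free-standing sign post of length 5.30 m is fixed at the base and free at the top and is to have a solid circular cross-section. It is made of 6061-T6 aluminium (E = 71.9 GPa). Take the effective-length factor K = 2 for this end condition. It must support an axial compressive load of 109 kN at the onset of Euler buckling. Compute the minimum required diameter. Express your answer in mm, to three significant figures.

L_e = K·L = 2 × 5.30 = 10.60 m
Required I = P_cr·L_e²/(π²E) = 1.090×10^5 × 10.60² / (π² × 7.19×10^10) = 1.726×10^-5 m⁴
I_req = 1.726×10^7 mm⁴
Solid circle: I = πd⁴/64  ⇒  d = (64I/π)^(1/4) = (64×1.726×10^7/π)^(1/4) = 137 mm

d ≈ 137 mm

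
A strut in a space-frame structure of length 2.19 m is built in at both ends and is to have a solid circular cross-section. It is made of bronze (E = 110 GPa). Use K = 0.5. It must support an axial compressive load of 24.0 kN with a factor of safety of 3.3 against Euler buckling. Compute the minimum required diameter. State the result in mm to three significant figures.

d ≈ 36.5 mm

Required P_cr = n·P = 3.3 × 24.0 = 79.20 kN
L_e = K·L = 0.5 × 2.19 = 1.095 m
Required I = P_cr·L_e²/(π²E) = 7.920×10^4 × 1.095² / (π² × 1.10×10^11) = 8.747×10^-8 m⁴
I_req = 8.747×10^4 mm⁴
Solid circle: I = πd⁴/64  ⇒  d = (64I/π)^(1/4) = (64×8.747×10^4/π)^(1/4) = 36.5 mm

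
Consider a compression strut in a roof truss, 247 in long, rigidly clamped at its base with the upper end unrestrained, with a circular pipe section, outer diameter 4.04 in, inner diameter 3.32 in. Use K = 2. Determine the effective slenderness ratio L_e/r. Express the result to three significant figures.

d_o = 4.04 in, d_i = 3.32 in
I = π(d_o⁴ − d_i⁴)/64 = π(4.04⁴ − 3.320⁴)/64 = 7.113 in⁴
A = 4.162 in²;  r_min = √(I/A) = √(7.113/4.162) = 1.307 in
L_e = K·L = 2 × 247 = 494.0 in
λ = L_e / r_min = 494.00 / 1.307 = 378

λ ≈ 378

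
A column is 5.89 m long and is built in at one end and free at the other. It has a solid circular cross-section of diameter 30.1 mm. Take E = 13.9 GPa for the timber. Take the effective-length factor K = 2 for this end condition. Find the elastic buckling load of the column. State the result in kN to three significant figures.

P_cr ≈ 0.0398 kN

I = πd⁴/64 = π×30.1⁴/64 = 4.029×10^4 mm⁴
I = 4.029×10^4 mm⁴ = 4.029×10^-8 m⁴
Effective length L_e = K·L = 2 × 5.89 = 11.78 m
P_cr = π²EI / L_e² = π² × 13.9×10⁹ × 4.029×10^-8 / 11.78² = 39.83 N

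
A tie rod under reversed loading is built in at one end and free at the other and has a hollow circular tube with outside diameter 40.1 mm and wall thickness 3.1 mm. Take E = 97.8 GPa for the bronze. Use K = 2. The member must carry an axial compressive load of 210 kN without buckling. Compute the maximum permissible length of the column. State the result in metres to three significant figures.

Inner diameter d_i = 40.1 − 2×3.1 = 33.90 mm
I = π(d_o⁴ − d_i⁴)/64 = π(40.1⁴ − 33.90⁴)/64 = 6.210×10^4 mm⁴
I = 6.210×10^-8 m⁴
At the buckling limit P_cr = P = 2.100×10^5 N
From P_cr = π²EI/(K·L)²:  L = (1/K)·√(π²EI/P_cr) = (1/2)·√(π²×9.78×10^10×6.210×10^-8/2.100×10^5)
L = 0.267 m

L_max ≈ 0.267 m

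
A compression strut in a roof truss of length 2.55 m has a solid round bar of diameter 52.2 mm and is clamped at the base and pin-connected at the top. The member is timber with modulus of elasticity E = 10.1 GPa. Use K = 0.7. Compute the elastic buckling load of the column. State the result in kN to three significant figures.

I = πd⁴/64 = π×52.2⁴/64 = 3.645×10^5 mm⁴
I = 3.645×10^5 mm⁴ = 3.645×10^-7 m⁴
Effective length L_e = K·L = 0.7 × 2.55 = 1.785 m
P_cr = π²EI / L_e² = π² × 10.1×10⁹ × 3.645×10^-7 / 1.785² = 1.140×10^4 N

P_cr ≈ 11.4 kN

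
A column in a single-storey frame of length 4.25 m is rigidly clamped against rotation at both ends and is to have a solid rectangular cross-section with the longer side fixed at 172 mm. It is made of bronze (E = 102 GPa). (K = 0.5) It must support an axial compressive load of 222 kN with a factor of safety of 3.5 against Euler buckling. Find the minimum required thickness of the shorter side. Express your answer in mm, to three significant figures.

Required P_cr = n·P = 3.5 × 222 = 777.0 kN
L_e = K·L = 0.5 × 4.25 = 2.125 m
Required I = P_cr·L_e²/(π²E) = 7.770×10^5 × 2.125² / (π² × 1.02×10^11) = 3.485×10^-6 m⁴
I_req = 3.485×10^6 mm⁴
Rectangle, weak axis: I_min = h·b³/12 with h = 172 mm fixed  ⇒  b = (12I/h)^(1/3) = 62.4 mm

b ≈ 62.4 mm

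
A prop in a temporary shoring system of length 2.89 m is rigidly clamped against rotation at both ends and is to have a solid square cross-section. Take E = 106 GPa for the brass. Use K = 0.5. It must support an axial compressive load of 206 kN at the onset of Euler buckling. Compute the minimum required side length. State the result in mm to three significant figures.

a ≈ 47.1 mm

L_e = K·L = 0.5 × 2.89 = 1.445 m
Required I = P_cr·L_e²/(π²E) = 2.060×10^5 × 1.445² / (π² × 1.06×10^11) = 4.111×10^-7 m⁴
I_req = 4.111×10^5 mm⁴
Solid square: I = a⁴/12  ⇒  a = (12I)^(1/4) = (12×4.111×10^5)^(1/4) = 47.1 mm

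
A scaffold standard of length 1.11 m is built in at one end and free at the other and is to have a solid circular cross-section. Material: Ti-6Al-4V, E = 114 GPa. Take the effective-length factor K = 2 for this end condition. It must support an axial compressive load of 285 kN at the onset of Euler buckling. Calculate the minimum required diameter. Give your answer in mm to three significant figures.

L_e = K·L = 2 × 1.11 = 2.220 m
Required I = P_cr·L_e²/(π²E) = 2.850×10^5 × 2.220² / (π² × 1.14×10^11) = 1.248×10^-6 m⁴
I_req = 1.248×10^6 mm⁴
Solid circle: I = πd⁴/64  ⇒  d = (64I/π)^(1/4) = (64×1.248×10^6/π)^(1/4) = 71.0 mm

d ≈ 71.0 mm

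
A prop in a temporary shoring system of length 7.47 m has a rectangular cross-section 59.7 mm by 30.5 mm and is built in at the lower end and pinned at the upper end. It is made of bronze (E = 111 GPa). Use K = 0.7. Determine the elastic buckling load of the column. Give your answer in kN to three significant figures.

Buckling occurs about the weak axis: I_min = h·b³/12 with b = 30.5 mm (the shorter side).
I_min = 59.7×30.5³/12 = 1.412×10^5 mm⁴
I = 1.412×10^5 mm⁴ = 1.412×10^-7 m⁴
Effective length L_e = K·L = 0.7 × 7.47 = 5.229 m
P_cr = π²EI / L_e² = π² × 111×10⁹ × 1.412×10^-7 / 5.229² = 5.656×10^3 N

P_cr ≈ 5.66 kN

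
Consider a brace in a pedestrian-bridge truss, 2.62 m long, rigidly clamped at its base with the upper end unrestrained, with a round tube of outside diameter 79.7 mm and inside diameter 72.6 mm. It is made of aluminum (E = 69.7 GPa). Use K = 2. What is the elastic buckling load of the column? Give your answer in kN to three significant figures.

P_cr ≈ 15.5 kN

d_o = 79.7 mm, d_i = 72.6 mm
I = π(d_o⁴ − d_i⁴)/64 = π(79.7⁴ − 72.60⁴)/64 = 6.169×10^5 mm⁴
I = 6.169×10^5 mm⁴ = 6.169×10^-7 m⁴
Effective length L_e = K·L = 2 × 2.62 = 5.240 m
P_cr = π²EI / L_e² = π² × 69.7×10⁹ × 6.169×10^-7 / 5.240² = 1.546×10^4 N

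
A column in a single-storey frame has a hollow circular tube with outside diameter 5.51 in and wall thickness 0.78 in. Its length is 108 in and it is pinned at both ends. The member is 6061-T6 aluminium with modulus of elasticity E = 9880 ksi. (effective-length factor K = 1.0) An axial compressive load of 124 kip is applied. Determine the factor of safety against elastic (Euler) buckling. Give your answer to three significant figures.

n ≈ 2.24

Inner diameter d_i = 5.51 − 2×0.78 = 3.950 in
I = π(d_o⁴ − d_i⁴)/64 = π(5.51⁴ − 3.950⁴)/64 = 33.30 in⁴
Effective length L_e = K·L = 1 × 108 = 108.0 in
P_cr = π²EI / L_e² = π² × 9880×10³ × 33.30 / 108.0² = 2.784×10^5 lb
Factor of safety n = P_cr / P = 278.36 / 124 = 2.24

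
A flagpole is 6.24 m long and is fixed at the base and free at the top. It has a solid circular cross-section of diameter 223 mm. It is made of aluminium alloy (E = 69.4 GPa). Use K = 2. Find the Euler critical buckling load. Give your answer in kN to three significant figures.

P_cr ≈ 534 kN

I = πd⁴/64 = π×223⁴/64 = 1.214×10^8 mm⁴
I = 1.214×10^8 mm⁴ = 1.214×10^-4 m⁴
Effective length L_e = K·L = 2 × 6.24 = 12.48 m
P_cr = π²EI / L_e² = π² × 69.4×10⁹ × 1.214×10^-4 / 12.48² = 5.339×10^5 N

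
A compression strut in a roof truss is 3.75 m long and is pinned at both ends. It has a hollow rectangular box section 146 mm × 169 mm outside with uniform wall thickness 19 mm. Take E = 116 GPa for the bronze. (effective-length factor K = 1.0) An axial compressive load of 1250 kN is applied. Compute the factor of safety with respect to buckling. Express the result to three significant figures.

n ≈ 1.96

Inner dimensions: h_i = 169 − 2×19 = 131.0 mm, b_i = 146 − 2×19 = 108.0 mm
Weak-axis I_min = (h_o·b_o³ − h_i·b_i³)/12 with b_o = 146, b_i = 108.0 mm (shorter outer/inner sides).
I_min = (169×146³ − 131.0×108.0³)/12 = 3.008×10^7 mm⁴
I = 3.008×10^7 mm⁴ = 3.008×10^-5 m⁴
Effective length L_e = K·L = 1 × 3.75 = 3.750 m
P_cr = π²EI / L_e² = π² × 116×10⁹ × 3.008×10^-5 / 3.750² = 2.449×10^6 N
Factor of safety n = P_cr / P = 2448.7 / 1250 = 1.96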